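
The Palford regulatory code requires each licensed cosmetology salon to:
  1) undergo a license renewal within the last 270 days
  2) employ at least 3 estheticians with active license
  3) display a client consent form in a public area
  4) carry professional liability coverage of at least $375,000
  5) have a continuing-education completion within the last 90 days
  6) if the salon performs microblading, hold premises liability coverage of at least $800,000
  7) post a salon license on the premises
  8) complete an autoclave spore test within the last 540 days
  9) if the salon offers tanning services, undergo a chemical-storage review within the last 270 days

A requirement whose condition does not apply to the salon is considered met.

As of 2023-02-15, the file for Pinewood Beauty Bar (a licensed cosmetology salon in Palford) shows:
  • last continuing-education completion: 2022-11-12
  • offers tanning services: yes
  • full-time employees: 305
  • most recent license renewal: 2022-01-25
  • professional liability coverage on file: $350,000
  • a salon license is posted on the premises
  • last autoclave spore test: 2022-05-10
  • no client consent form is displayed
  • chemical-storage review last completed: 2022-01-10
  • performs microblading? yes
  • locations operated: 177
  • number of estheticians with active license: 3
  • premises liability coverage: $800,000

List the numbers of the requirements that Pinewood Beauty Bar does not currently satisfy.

1, 3, 4, 5, 9

1. license renewal 386 days ago vs limit 270 → not met
2. estheticians with active license 3 ≥ 3 → met
3. client consent form absent → not met
4. professional liability coverage $350,000 < $375,000 → not met
5. continuing-education completion 95 days ago vs limit 90 → not met
6. condition 'performs microblading' holds; premises liability coverage $800,000 ≥ $800,000 → met
7. salon license present → met
8. autoclave spore test 281 days ago vs limit 540 → met
9. condition 'offers tanning services' holds; chemical-storage review 401 days ago vs limit 270 → not met
Not met: 1, 3, 4, 5, 9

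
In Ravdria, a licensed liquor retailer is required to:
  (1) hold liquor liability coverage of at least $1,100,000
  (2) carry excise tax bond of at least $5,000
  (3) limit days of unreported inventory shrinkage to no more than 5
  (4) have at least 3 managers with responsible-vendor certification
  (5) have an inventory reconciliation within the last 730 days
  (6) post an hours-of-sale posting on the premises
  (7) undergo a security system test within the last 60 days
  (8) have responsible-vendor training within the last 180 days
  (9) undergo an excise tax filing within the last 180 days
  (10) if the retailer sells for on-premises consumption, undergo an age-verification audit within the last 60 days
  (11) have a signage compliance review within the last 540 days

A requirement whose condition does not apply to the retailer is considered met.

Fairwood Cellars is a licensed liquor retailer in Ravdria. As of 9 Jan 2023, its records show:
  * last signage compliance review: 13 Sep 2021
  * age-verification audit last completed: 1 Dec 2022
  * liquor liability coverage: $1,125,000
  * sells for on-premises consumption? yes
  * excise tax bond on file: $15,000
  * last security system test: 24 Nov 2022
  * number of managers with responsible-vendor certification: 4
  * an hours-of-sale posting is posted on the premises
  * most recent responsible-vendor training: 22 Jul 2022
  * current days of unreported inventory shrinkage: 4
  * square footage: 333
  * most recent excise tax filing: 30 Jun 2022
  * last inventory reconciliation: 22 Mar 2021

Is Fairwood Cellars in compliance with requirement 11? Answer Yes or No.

11. signage compliance review 483 days ago vs limit 540 → met

Yes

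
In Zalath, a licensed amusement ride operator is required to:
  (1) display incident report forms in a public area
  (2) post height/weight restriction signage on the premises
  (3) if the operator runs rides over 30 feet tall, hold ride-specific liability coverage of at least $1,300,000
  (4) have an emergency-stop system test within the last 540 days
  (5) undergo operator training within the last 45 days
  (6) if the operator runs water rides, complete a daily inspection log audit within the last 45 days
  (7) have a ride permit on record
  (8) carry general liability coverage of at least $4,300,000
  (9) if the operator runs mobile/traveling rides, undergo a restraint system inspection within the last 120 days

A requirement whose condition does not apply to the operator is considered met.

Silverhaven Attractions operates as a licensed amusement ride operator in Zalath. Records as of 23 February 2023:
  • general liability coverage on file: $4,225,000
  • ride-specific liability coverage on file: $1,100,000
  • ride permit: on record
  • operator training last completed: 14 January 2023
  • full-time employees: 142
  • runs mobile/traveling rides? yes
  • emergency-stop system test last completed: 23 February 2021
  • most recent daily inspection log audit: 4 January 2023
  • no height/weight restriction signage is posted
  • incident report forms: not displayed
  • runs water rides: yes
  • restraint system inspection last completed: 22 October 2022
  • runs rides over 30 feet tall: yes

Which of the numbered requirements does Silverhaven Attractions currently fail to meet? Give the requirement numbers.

1. incident report forms absent → not met
2. height/weight restriction signage absent → not met
3. condition 'runs rides over 30 feet tall' holds; ride-specific liability coverage $1,100,000 < $1,300,000 → not met
4. emergency-stop system test 730 days ago vs limit 540 → not met
5. operator training 40 days ago vs limit 45 → met
6. condition 'runs water rides' holds; daily inspection log audit 50 days ago vs limit 45 → not met
7. ride permit present → met
8. general liability coverage $4,225,000 < $4,300,000 → not met
9. condition 'runs mobile/traveling rides' holds; restraint system inspection 124 days ago vs limit 120 → not met
Not met: 1, 2, 3, 4, 6, 8, 9

1, 2, 3, 4, 6, 8, 9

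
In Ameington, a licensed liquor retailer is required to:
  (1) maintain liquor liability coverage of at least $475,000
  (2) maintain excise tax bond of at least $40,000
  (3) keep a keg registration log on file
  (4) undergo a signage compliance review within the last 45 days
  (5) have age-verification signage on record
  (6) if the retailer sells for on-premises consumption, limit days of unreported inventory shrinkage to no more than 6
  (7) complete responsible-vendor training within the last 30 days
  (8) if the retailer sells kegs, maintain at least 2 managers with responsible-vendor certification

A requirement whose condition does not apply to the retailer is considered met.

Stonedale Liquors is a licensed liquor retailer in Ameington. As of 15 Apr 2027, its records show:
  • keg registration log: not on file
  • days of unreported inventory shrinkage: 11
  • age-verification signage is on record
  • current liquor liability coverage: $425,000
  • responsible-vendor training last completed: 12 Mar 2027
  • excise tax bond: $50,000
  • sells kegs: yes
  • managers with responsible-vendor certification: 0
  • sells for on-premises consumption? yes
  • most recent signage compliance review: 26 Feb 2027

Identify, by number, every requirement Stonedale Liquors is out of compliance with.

1. liquor liability coverage $425,000 < $475,000 → not met
2. excise tax bond $50,000 ≥ $40,000 → met
3. keg registration log absent → not met
4. signage compliance review 48 days ago vs limit 45 → not met
5. age-verification signage present → met
6. condition 'sells for on-premises consumption' holds; days of unreported inventory shrinkage 11 > 6 → not met
7. responsible-vendor training 34 days ago vs limit 30 → not met
8. condition 'sells kegs' holds; managers with responsible-vendor certification 0 < 2 → not met
Not met: 1, 3, 4, 6, 7, 8

1, 3, 4, 6, 7, 8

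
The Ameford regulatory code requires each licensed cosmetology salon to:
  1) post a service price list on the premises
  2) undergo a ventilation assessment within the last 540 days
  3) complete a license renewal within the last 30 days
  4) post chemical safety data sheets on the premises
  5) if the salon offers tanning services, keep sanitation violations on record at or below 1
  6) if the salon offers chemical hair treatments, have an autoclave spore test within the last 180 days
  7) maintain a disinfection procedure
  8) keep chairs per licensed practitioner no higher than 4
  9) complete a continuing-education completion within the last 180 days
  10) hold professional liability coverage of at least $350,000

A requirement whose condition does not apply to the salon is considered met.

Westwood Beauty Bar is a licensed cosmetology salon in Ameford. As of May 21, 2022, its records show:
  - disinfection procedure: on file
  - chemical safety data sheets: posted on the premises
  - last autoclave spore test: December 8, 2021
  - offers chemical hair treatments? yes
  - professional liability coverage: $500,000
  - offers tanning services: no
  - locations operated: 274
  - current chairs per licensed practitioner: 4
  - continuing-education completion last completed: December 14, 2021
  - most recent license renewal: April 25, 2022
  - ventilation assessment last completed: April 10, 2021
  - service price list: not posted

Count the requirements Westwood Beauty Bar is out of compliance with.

1. service price list absent → not met
2. ventilation assessment 406 days ago vs limit 540 → met
3. license renewal 26 days ago vs limit 30 → met
4. chemical safety data sheets present → met
5. condition 'offers tanning services' does not hold → requirement n/a → met
6. condition 'offers chemical hair treatments' holds; autoclave spore test 164 days ago vs limit 180 → met
7. disinfection procedure present → met
8. chairs per licensed practitioner 4 ≤ 4 → met
9. continuing-education completion 158 days ago vs limit 180 → met
10. professional liability coverage $500,000 ≥ $350,000 → met
Not met: 1 of 10

1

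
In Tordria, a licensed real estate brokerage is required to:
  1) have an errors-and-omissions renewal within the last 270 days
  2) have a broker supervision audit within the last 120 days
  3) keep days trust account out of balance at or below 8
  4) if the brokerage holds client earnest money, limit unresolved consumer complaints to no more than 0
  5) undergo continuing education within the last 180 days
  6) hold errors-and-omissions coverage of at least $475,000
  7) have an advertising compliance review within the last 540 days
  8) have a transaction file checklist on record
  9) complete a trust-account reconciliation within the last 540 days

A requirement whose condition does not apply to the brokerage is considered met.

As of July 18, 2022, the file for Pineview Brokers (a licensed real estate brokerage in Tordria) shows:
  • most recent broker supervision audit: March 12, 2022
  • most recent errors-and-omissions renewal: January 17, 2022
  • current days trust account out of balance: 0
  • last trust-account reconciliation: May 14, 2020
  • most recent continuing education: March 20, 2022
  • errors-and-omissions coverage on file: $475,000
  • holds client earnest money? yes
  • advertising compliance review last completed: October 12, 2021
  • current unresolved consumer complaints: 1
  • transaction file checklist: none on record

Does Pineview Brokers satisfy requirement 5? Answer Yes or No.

5. continuing education 120 days ago vs limit 180 → met

Yes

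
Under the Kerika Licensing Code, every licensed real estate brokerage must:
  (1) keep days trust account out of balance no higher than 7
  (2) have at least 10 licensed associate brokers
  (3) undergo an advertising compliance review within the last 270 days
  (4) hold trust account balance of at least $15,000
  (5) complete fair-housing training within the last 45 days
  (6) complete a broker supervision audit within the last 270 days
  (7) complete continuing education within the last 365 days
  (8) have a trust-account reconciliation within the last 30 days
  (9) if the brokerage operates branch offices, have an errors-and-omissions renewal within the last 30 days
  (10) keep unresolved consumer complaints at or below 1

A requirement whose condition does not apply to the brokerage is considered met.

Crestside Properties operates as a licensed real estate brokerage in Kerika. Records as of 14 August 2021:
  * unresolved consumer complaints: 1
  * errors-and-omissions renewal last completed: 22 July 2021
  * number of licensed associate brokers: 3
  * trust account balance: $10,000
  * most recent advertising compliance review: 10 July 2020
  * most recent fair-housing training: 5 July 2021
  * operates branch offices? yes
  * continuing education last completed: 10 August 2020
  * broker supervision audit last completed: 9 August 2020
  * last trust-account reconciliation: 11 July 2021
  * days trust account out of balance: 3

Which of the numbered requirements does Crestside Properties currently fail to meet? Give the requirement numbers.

2, 3, 4, 6, 7, 8

1. days trust account out of balance 3 ≤ 7 → met
2. licensed associate brokers 3 < 10 → not met
3. advertising compliance review 400 days ago vs limit 270 → not met
4. trust account balance $10,000 < $15,000 → not met
5. fair-housing training 40 days ago vs limit 45 → met
6. broker supervision audit 370 days ago vs limit 270 → not met
7. continuing education 369 days ago vs limit 365 → not met
8. trust-account reconciliation 34 days ago vs limit 30 → not met
9. condition 'operates branch offices' holds; errors-and-omissions renewal 23 days ago vs limit 30 → met
10. unresolved consumer complaints 1 ≤ 1 → met
Not met: 2, 3, 4, 6, 7, 8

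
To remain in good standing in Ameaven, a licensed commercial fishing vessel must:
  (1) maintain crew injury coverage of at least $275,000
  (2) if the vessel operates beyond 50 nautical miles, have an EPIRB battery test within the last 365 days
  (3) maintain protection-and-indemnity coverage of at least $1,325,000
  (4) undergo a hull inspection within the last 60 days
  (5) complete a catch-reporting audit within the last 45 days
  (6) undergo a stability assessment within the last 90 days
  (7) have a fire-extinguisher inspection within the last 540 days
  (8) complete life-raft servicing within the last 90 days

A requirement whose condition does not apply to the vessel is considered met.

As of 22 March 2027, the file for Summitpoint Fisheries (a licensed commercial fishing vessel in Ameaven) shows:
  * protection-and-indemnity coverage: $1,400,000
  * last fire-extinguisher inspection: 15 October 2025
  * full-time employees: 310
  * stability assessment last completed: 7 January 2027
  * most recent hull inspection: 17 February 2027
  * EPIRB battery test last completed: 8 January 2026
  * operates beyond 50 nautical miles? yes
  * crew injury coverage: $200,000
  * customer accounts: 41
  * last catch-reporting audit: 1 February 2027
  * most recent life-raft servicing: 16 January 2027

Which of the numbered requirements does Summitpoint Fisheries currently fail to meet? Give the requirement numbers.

1. crew injury coverage $200,000 < $275,000 → not met
2. condition 'operates beyond 50 nautical miles' holds; EPIRB battery test 438 days ago vs limit 365 → not met
3. protection-and-indemnity coverage $1,400,000 ≥ $1,325,000 → met
4. hull inspection 33 days ago vs limit 60 → met
5. catch-reporting audit 49 days ago vs limit 45 → not met
6. stability assessment 74 days ago vs limit 90 → met
7. fire-extinguisher inspection 523 days ago vs limit 540 → met
8. life-raft servicing 65 days ago vs limit 90 → met
Not met: 1, 2, 5

1, 2, 5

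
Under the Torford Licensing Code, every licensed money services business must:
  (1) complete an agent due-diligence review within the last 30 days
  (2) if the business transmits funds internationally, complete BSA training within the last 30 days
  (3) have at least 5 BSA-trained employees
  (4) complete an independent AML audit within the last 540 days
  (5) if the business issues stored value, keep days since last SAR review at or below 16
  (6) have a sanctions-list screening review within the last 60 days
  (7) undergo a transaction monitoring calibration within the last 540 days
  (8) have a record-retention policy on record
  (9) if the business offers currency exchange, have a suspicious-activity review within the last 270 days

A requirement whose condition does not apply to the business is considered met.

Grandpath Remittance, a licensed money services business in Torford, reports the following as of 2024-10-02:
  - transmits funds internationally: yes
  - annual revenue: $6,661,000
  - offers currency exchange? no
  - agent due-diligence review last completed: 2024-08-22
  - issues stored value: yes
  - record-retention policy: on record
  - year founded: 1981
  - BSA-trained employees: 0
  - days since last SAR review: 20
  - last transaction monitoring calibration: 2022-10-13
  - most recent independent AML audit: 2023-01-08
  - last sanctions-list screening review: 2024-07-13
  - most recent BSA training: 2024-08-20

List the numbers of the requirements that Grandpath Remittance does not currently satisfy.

1, 2, 3, 4, 5, 6, 7

1. agent due-diligence review 41 days ago vs limit 30 → not met
2. condition 'transmits funds internationally' holds; BSA training 43 days ago vs limit 30 → not met
3. BSA-trained employees 0 < 5 → not met
4. independent AML audit 633 days ago vs limit 540 → not met
5. condition 'issues stored value' holds; days since last SAR review 20 > 16 → not met
6. sanctions-list screening review 81 days ago vs limit 60 → not met
7. transaction monitoring calibration 720 days ago vs limit 540 → not met
8. record-retention policy present → met
9. condition 'offers currency exchange' does not hold → requirement n/a → met
Not met: 1, 2, 3, 4, 5, 6, 7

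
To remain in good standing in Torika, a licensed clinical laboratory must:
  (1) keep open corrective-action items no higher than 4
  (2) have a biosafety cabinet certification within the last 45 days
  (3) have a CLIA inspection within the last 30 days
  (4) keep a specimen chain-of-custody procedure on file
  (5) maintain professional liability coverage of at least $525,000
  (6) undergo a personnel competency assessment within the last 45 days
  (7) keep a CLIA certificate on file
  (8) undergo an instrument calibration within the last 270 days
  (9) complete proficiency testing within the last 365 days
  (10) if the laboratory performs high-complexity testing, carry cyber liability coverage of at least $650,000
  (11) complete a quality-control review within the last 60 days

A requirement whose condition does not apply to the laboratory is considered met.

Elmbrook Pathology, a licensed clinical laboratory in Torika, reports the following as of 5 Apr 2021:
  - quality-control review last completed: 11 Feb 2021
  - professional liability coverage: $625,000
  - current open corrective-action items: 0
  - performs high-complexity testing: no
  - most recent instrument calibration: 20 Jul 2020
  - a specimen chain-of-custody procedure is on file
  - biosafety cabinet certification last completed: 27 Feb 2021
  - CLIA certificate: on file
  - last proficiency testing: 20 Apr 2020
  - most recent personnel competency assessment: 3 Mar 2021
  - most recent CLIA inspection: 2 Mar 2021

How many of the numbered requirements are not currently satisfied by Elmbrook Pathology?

1. open corrective-action items 0 ≤ 4 → met
2. biosafety cabinet certification 37 days ago vs limit 45 → met
3. CLIA inspection 34 days ago vs limit 30 → not met
4. specimen chain-of-custody procedure present → met
5. professional liability coverage $625,000 ≥ $525,000 → met
6. personnel competency assessment 33 days ago vs limit 45 → met
7. CLIA certificate present → met
8. instrument calibration 259 days ago vs limit 270 → met
9. proficiency testing 350 days ago vs limit 365 → met
10. condition 'performs high-complexity testing' does not hold → requirement n/a → met
11. quality-control review 53 days ago vs limit 60 → met
Not met: 1 of 11

1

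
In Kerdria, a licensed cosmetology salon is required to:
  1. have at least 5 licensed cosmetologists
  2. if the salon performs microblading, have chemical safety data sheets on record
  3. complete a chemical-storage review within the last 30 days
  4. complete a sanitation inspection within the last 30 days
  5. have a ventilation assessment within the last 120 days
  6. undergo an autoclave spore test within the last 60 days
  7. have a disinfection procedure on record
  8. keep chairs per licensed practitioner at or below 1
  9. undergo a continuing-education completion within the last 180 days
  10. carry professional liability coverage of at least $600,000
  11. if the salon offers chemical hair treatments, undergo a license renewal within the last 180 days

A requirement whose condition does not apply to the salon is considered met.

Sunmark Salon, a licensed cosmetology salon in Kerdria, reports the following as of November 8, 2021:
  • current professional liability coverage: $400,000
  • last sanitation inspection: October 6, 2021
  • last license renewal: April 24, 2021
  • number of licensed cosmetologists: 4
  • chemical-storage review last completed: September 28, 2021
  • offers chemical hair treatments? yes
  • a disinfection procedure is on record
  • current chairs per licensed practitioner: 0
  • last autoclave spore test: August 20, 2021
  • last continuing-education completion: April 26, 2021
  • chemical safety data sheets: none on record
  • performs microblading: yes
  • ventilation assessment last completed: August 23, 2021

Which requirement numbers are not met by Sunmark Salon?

1. licensed cosmetologists 4 < 5 → not met
2. condition 'performs microblading' holds; chemical safety data sheets absent → not met
3. chemical-storage review 41 days ago vs limit 30 → not met
4. sanitation inspection 33 days ago vs limit 30 → not met
5. ventilation assessment 77 days ago vs limit 120 → met
6. autoclave spore test 80 days ago vs limit 60 → not met
7. disinfection procedure present → met
8. chairs per licensed practitioner 0 ≤ 1 → met
9. continuing-education completion 196 days ago vs limit 180 → not met
10. professional liability coverage $400,000 < $600,000 → not met
11. condition 'offers chemical hair treatments' holds; license renewal 198 days ago vs limit 180 → not met
Not met: 1, 2, 3, 4, 6, 9, 10, 11

1, 2, 3, 4, 6, 9, 10, 11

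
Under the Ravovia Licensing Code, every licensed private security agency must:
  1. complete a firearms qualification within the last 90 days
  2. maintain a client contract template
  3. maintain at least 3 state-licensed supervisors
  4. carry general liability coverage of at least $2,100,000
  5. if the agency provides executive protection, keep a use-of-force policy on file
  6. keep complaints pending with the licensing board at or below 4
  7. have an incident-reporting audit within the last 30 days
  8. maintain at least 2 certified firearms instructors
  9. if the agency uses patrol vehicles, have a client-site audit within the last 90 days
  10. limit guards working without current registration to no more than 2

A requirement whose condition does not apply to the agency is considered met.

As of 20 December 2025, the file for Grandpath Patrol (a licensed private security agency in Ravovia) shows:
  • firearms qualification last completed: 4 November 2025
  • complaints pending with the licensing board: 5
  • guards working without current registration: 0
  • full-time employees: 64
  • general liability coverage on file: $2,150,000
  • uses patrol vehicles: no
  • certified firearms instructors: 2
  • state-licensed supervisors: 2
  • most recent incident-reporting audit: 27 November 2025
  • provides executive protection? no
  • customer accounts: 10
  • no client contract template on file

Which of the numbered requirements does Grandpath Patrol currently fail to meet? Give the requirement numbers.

1. firearms qualification 46 days ago vs limit 90 → met
2. client contract template absent → not met
3. state-licensed supervisors 2 < 3 → not met
4. general liability coverage $2,150,000 ≥ $2,100,000 → met
5. condition 'provides executive protection' does not hold → requirement n/a → met
6. complaints pending with the licensing board 5 > 4 → not met
7. incident-reporting audit 23 days ago vs limit 30 → met
8. certified firearms instructors 2 ≥ 2 → met
9. condition 'uses patrol vehicles' does not hold → requirement n/a → met
10. guards working without current registration 0 ≤ 2 → met
Not met: 2, 3, 6

2, 3, 6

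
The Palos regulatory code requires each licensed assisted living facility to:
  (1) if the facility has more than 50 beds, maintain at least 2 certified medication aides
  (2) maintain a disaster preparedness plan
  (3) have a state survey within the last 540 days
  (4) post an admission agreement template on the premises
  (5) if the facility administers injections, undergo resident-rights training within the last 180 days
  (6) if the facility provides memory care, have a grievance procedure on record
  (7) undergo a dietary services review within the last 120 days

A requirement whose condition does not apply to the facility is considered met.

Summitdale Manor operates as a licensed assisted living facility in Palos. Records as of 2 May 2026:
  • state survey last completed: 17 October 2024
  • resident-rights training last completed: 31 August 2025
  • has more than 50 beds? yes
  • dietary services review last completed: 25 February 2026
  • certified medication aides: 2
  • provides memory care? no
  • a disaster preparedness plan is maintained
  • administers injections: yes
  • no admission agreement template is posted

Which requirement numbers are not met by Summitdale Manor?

1. condition 'has more than 50 beds' holds; certified medication aides 2 ≥ 2 → met
2. disaster preparedness plan present → met
3. state survey 562 days ago vs limit 540 → not met
4. admission agreement template absent → not met
5. condition 'administers injections' holds; resident-rights training 244 days ago vs limit 180 → not met
6. condition 'provides memory care' does not hold → requirement n/a → met
7. dietary services review 66 days ago vs limit 120 → met
Not met: 3, 4, 5

3, 4, 5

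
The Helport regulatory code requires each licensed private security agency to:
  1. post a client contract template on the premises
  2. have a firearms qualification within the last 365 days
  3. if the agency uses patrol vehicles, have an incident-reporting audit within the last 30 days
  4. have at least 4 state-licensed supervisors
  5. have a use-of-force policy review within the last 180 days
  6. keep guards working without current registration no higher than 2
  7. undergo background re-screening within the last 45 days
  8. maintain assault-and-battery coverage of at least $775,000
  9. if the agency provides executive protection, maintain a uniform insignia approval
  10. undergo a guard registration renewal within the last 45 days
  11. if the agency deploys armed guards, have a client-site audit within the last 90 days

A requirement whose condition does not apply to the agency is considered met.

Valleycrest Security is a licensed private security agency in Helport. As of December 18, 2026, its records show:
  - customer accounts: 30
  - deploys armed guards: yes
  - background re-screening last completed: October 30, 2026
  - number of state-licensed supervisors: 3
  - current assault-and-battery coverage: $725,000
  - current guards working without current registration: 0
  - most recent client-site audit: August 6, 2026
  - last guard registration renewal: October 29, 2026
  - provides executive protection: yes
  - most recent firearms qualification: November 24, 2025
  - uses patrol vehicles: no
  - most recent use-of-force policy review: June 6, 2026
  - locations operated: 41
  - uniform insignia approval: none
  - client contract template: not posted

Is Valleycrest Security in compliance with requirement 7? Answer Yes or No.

7. background re-screening 49 days ago vs limit 45 → not met

No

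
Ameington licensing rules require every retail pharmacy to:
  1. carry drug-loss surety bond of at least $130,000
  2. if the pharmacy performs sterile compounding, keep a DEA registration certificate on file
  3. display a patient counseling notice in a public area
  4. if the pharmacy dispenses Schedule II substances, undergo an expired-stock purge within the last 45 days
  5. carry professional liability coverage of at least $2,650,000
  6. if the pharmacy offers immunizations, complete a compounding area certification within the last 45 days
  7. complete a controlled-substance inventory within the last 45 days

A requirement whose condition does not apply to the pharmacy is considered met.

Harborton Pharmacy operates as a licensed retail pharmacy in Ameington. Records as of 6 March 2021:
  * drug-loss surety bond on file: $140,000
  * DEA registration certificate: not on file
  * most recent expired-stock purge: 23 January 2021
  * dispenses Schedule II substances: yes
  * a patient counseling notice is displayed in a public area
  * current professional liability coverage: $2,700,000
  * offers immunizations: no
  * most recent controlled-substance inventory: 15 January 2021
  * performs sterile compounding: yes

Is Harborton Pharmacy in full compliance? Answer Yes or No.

No

1. drug-loss surety bond $140,000 ≥ $130,000 → met
2. condition 'performs sterile compounding' holds; DEA registration certificate absent → not met
3. patient counseling notice present → met
4. condition 'dispenses Schedule II substances' holds; expired-stock purge 42 days ago vs limit 45 → met
5. professional liability coverage $2,700,000 ≥ $2,650,000 → met
6. condition 'offers immunizations' does not hold → requirement n/a → met
7. controlled-substance inventory 50 days ago vs limit 45 → not met
Not met: 2, 7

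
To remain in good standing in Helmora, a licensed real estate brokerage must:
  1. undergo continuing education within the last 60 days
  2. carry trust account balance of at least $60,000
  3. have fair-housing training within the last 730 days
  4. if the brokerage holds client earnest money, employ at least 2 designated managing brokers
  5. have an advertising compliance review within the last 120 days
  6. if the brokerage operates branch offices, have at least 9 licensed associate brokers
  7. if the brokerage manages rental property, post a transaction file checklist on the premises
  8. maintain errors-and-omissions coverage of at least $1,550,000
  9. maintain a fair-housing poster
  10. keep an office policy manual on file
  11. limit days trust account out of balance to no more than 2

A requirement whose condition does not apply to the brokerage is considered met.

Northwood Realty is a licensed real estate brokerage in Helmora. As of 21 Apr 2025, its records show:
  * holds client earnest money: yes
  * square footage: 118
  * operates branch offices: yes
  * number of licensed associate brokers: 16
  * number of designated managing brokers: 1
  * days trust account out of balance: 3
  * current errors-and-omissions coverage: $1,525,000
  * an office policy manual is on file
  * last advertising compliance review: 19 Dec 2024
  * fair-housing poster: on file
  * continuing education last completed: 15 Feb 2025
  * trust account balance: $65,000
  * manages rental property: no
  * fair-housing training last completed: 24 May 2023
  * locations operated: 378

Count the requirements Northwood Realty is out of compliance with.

1. continuing education 65 days ago vs limit 60 → not met
2. trust account balance $65,000 ≥ $60,000 → met
3. fair-housing training 698 days ago vs limit 730 → met
4. condition 'holds client earnest money' holds; designated managing brokers 1 < 2 → not met
5. advertising compliance review 123 days ago vs limit 120 → not met
6. condition 'operates branch offices' holds; licensed associate brokers 16 ≥ 9 → met
7. condition 'manages rental property' does not hold → requirement n/a → met
8. errors-and-omissions coverage $1,525,000 < $1,550,000 → not met
9. fair-housing poster present → met
10. office policy manual present → met
11. days trust account out of balance 3 > 2 → not met
Not met: 5 of 11

5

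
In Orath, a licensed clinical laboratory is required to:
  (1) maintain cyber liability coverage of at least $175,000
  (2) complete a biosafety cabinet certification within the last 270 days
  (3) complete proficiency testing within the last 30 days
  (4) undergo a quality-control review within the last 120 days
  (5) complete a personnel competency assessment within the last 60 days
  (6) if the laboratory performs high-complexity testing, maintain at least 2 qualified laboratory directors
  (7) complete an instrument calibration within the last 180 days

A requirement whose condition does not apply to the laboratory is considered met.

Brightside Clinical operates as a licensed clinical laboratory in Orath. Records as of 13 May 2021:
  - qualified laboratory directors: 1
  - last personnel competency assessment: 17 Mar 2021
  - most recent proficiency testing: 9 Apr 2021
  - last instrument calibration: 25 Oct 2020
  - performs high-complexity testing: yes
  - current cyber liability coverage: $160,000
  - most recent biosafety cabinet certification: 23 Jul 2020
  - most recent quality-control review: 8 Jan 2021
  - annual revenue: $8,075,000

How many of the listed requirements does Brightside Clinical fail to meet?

6

1. cyber liability coverage $160,000 < $175,000 → not met
2. biosafety cabinet certification 294 days ago vs limit 270 → not met
3. proficiency testing 34 days ago vs limit 30 → not met
4. quality-control review 125 days ago vs limit 120 → not met
5. personnel competency assessment 57 days ago vs limit 60 → met
6. condition 'performs high-complexity testing' holds; qualified laboratory directors 1 < 2 → not met
7. instrument calibration 200 days ago vs limit 180 → not met
Not met: 6 of 7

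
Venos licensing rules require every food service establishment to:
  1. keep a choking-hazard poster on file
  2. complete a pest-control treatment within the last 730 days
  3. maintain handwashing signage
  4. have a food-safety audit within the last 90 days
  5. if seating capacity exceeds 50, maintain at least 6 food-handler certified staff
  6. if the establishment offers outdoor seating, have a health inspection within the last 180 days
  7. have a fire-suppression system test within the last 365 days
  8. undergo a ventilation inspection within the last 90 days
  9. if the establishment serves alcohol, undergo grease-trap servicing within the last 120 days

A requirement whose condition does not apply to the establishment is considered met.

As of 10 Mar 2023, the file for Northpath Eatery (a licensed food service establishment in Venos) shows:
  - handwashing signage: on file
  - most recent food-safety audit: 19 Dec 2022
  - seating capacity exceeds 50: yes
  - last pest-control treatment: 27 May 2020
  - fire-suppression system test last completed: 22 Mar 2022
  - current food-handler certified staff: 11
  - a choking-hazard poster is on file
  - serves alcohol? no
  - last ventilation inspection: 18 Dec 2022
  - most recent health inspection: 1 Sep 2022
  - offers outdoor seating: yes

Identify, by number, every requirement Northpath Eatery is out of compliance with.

1. choking-hazard poster present → met
2. pest-control treatment 1017 days ago vs limit 730 → not met
3. handwashing signage present → met
4. food-safety audit 81 days ago vs limit 90 → met
5. condition 'seating capacity exceeds 50' holds; food-handler certified staff 11 ≥ 6 → met
6. condition 'offers outdoor seating' holds; health inspection 190 days ago vs limit 180 → not met
7. fire-suppression system test 353 days ago vs limit 365 → met
8. ventilation inspection 82 days ago vs limit 90 → met
9. condition 'serves alcohol' does not hold → requirement n/a → met
Not met: 2, 6

2, 6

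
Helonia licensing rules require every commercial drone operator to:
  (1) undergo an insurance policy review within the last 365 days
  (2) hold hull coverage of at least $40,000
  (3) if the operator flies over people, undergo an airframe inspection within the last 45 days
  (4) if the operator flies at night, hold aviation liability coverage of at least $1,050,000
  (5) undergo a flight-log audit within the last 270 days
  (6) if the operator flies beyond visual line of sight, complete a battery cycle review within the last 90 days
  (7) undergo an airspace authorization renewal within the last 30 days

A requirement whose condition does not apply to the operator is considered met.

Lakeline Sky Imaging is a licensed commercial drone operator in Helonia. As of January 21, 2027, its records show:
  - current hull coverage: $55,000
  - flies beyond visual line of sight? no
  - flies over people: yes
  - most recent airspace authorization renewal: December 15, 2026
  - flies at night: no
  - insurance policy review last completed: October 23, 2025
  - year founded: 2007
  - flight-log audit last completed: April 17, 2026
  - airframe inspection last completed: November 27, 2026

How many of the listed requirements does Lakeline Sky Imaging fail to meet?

1. insurance policy review 455 days ago vs limit 365 → not met
2. hull coverage $55,000 ≥ $40,000 → met
3. condition 'flies over people' holds; airframe inspection 55 days ago vs limit 45 → not met
4. condition 'flies at night' does not hold → requirement n/a → met
5. flight-log audit 279 days ago vs limit 270 → not met
6. condition 'flies beyond visual line of sight' does not hold → requirement n/a → met
7. airspace authorization renewal 37 days ago vs limit 30 → not met
Not met: 4 of 7

4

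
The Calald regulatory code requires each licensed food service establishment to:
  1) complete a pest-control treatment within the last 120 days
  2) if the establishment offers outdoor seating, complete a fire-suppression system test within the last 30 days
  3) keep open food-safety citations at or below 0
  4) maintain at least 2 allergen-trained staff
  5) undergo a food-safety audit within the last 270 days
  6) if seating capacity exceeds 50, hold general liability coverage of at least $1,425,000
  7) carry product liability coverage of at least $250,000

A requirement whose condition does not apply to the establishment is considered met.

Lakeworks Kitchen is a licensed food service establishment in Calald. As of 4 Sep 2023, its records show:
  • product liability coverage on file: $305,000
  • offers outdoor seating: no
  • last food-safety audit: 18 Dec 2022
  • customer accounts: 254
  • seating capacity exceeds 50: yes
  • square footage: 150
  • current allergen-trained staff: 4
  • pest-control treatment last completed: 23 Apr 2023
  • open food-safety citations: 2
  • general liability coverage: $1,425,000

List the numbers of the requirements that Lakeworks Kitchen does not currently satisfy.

1, 3

1. pest-control treatment 134 days ago vs limit 120 → not met
2. condition 'offers outdoor seating' does not hold → requirement n/a → met
3. open food-safety citations 2 > 0 → not met
4. allergen-trained staff 4 ≥ 2 → met
5. food-safety audit 260 days ago vs limit 270 → met
6. condition 'seating capacity exceeds 50' holds; general liability coverage $1,425,000 ≥ $1,425,000 → met
7. product liability coverage $305,000 ≥ $250,000 → met
Not met: 1, 3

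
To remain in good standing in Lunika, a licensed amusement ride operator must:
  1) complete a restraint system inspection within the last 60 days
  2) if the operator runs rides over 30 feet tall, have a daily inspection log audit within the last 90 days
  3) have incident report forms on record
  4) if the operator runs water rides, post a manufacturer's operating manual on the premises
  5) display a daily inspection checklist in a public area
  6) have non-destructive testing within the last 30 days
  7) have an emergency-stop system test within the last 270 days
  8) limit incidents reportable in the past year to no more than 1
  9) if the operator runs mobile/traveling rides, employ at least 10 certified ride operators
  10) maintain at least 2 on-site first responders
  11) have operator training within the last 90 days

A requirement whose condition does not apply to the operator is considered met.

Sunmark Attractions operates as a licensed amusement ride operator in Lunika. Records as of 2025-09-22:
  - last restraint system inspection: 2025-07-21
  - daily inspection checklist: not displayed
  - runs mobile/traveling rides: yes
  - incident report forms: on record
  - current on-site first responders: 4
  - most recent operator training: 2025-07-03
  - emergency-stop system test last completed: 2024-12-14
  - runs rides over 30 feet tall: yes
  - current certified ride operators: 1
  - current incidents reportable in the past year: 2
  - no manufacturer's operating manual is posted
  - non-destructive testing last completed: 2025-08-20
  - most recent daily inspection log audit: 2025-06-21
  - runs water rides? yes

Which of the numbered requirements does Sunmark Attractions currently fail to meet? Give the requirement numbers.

1, 2, 4, 5, 6, 7, 8, 9

1. restraint system inspection 63 days ago vs limit 60 → not met
2. condition 'runs rides over 30 feet tall' holds; daily inspection log audit 93 days ago vs limit 90 → not met
3. incident report forms present → met
4. condition 'runs water rides' holds; manufacturer's operating manual absent → not met
5. daily inspection checklist absent → not met
6. non-destructive testing 33 days ago vs limit 30 → not met
7. emergency-stop system test 282 days ago vs limit 270 → not met
8. incidents reportable in the past year 2 > 1 → not met
9. condition 'runs mobile/traveling rides' holds; certified ride operators 1 < 10 → not met
10. on-site first responders 4 ≥ 2 → met
11. operator training 81 days ago vs limit 90 → met
Not met: 1, 2, 4, 5, 6, 7, 8, 9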